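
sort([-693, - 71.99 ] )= [ - 693, - 71.99 ]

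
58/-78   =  -29/39  =  - 0.74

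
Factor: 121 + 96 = 7^1*31^1 = 217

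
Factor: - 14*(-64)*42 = 2^8*3^1*7^2 = 37632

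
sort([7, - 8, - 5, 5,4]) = [  -  8,  -  5, 4,5,7] 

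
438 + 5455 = 5893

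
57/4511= 57/4511 = 0.01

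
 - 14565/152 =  - 96 + 27/152 = - 95.82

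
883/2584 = 883/2584 = 0.34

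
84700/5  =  16940 = 16940.00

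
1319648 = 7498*176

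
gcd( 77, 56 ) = 7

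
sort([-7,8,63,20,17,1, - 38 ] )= [  -  38,  -  7, 1, 8,17, 20 , 63]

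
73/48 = 73/48 = 1.52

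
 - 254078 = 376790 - 630868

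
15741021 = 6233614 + 9507407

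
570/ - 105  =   -38/7 = - 5.43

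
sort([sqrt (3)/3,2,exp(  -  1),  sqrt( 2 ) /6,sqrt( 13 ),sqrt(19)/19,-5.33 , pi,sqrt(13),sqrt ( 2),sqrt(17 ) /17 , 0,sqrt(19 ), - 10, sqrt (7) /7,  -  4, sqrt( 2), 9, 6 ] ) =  [ - 10, - 5.33, - 4,0,sqrt(19)/19,sqrt(2)/6,sqrt ( 17)/17,exp(  -  1), sqrt(7 ) /7,sqrt( 3)/3, sqrt(2),sqrt( 2),2,pi,sqrt( 13),sqrt (13 ),sqrt(19 ), 6 , 9]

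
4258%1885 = 488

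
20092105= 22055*911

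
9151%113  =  111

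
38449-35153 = 3296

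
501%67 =32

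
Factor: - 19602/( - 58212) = 33/98 =2^( - 1)*3^1* 7^( - 2) * 11^1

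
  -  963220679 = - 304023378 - 659197301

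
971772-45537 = 926235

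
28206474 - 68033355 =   -  39826881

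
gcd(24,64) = 8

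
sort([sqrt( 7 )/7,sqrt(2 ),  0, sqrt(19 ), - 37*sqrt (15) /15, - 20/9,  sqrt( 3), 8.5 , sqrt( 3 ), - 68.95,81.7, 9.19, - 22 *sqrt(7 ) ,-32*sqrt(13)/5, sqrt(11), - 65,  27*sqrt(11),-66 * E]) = [ - 66 * E, - 68.95, - 65, - 22*sqrt( 7 ), - 32*sqrt( 13 ) /5, - 37*sqrt(15 )/15, - 20/9, 0, sqrt(7)/7, sqrt(2 ), sqrt(3 ), sqrt(3 ),  sqrt( 11 ), sqrt( 19 ) , 8.5,9.19, 81.7, 27*sqrt(11 )]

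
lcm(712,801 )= 6408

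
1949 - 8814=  - 6865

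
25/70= 5/14  =  0.36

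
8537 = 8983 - 446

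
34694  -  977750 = -943056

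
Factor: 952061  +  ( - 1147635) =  -2^1*97787^1= - 195574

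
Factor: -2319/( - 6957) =1/3 =3^( -1 ) 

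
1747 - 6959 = -5212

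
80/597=80/597 = 0.13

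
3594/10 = 1797/5 = 359.40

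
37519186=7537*4978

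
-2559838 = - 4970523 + 2410685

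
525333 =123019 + 402314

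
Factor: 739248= 2^4*3^1*15401^1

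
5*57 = 285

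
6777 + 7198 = 13975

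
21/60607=21/60607 =0.00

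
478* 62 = 29636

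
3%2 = 1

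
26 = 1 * 26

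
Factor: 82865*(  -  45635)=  - 5^2*9127^1*16573^1= -3781544275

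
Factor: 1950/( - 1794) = -25/23 = - 5^2*23^( - 1 ) 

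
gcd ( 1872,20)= 4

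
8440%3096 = 2248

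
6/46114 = 3/23057 = 0.00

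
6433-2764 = 3669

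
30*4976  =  149280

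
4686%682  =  594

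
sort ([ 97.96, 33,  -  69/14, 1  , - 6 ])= [ -6, - 69/14 , 1, 33, 97.96] 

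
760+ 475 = 1235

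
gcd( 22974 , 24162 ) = 6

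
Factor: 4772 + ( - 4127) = 3^1*5^1*43^1 = 645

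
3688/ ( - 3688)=  -  1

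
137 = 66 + 71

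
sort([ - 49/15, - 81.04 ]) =[ - 81.04, - 49/15]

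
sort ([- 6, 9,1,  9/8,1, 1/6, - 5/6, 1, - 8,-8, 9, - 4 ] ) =[-8, - 8, - 6,-4, - 5/6,1/6,1,  1,1,9/8,9,9]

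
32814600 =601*54600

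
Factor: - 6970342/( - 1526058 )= 3485171/763029 = 3^( - 2 )*149^( -1)  *569^(-1)*3485171^1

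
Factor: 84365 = 5^1*47^1*359^1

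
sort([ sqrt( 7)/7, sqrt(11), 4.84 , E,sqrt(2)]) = [ sqrt( 7 )/7,sqrt(2) , E, sqrt(11) , 4.84] 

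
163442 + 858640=1022082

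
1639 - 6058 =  - 4419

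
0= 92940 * 0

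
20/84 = 5/21 = 0.24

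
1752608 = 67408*26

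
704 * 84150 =59241600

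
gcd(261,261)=261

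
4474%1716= 1042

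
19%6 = 1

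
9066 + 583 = 9649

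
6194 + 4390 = 10584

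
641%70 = 11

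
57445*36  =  2068020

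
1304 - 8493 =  - 7189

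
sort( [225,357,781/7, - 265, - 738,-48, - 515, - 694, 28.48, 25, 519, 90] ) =[ - 738 , - 694  , - 515 , - 265,- 48, 25,28.48 , 90, 781/7, 225, 357,  519] 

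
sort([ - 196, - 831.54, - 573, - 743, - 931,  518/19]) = [ - 931, - 831.54,-743, - 573, - 196 , 518/19]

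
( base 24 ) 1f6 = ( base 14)4B4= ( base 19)2bb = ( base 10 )942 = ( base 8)1656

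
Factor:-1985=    - 5^1*397^1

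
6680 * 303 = 2024040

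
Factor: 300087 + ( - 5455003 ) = - 5154916 = - 2^2*13^1*99133^1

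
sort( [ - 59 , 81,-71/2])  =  [ - 59, - 71/2, 81 ]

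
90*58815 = 5293350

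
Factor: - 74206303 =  - 23^1*491^1*6571^1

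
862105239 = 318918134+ 543187105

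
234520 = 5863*40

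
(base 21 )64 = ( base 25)55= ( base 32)42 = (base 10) 130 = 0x82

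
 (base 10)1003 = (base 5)13003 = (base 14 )519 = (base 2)1111101011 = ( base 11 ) 832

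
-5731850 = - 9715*590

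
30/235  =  6/47 = 0.13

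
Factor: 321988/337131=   404/423=2^2*3^( - 2)*47^(  -  1) * 101^1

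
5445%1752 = 189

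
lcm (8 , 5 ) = 40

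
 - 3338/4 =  - 835 + 1/2= - 834.50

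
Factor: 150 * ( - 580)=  - 87000 = - 2^3 * 3^1 * 5^3 * 29^1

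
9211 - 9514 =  - 303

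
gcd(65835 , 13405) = 35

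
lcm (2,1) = 2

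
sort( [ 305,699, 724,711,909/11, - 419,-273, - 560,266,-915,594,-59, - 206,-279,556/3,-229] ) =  [-915, - 560, -419,-279, - 273,  -  229,  -  206, - 59,  909/11,556/3,266, 305, 594,699,711,724]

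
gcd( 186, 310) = 62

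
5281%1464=889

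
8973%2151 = 369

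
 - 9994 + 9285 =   -  709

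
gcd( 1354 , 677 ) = 677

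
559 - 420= 139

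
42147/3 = 14049=14049.00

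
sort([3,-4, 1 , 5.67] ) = [ - 4, 1, 3,5.67]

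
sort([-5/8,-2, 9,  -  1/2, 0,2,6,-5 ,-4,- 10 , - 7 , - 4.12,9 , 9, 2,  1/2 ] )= [-10,-7, -5 , - 4.12,-4, - 2 ,  -  5/8,- 1/2, 0, 1/2, 2 , 2, 6,9,9,9] 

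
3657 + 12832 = 16489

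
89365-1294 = 88071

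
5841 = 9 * 649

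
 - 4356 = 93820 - 98176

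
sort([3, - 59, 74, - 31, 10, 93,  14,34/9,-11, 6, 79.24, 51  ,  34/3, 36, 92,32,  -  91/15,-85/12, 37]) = [ - 59, - 31, - 11,-85/12, - 91/15, 3,34/9,6,10,34/3, 14,32,36,37,51, 74,79.24,92, 93]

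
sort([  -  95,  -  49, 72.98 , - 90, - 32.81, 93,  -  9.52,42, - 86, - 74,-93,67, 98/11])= [ - 95,-93, - 90,-86, - 74,-49, - 32.81 , - 9.52 , 98/11,42, 67, 72.98,93 ]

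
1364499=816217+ 548282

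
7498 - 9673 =-2175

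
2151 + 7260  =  9411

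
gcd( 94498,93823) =1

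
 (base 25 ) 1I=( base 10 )43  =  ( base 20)23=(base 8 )53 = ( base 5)133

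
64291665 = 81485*789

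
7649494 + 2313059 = 9962553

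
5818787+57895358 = 63714145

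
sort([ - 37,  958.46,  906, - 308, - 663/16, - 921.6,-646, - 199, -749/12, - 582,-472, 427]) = [ -921.6, - 646, - 582, - 472, - 308, - 199, - 749/12, - 663/16, -37,427,906, 958.46]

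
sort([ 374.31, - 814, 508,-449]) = [ -814, - 449, 374.31, 508]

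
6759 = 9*751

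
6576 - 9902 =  -3326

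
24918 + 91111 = 116029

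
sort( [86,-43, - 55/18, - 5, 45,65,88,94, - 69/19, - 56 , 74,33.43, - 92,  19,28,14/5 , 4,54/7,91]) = [ - 92, - 56, - 43, - 5,  -  69/19, - 55/18,14/5,4,54/7,19,  28 , 33.43, 45 , 65, 74,86,88, 91, 94]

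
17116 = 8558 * 2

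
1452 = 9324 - 7872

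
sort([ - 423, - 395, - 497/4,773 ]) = [ - 423,-395, - 497/4,773] 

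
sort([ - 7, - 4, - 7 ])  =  [ - 7, - 7, - 4] 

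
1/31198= 1/31198 = 0.00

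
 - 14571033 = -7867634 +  - 6703399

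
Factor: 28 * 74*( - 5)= -2^3*5^1*7^1*37^1  =  - 10360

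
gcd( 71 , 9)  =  1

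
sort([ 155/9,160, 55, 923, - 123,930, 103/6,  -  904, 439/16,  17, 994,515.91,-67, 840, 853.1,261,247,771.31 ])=[ -904, - 123,-67,17, 103/6, 155/9,439/16, 55,  160, 247,261, 515.91,  771.31, 840, 853.1, 923, 930,994] 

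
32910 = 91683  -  58773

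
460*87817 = 40395820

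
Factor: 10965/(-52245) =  - 3^( - 4)*17^1 = -17/81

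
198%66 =0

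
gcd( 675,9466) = 1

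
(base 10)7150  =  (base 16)1bee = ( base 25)BB0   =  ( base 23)dbk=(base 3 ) 100210211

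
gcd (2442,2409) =33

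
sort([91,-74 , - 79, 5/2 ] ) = [  -  79, - 74, 5/2, 91 ] 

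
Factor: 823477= 167^1 *4931^1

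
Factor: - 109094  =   - 2^1*54547^1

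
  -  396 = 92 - 488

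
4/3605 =4/3605  =  0.00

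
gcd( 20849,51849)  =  1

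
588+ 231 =819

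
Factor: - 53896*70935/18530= -2^2*3^1 * 17^(-1 ) * 109^( - 1)*4729^1*6737^1 = - 382311276/1853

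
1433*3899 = 5587267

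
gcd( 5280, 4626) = 6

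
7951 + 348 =8299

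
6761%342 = 263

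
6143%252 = 95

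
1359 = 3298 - 1939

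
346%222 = 124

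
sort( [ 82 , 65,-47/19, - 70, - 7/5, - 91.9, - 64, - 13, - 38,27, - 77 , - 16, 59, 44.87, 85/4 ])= [ - 91.9, - 77, - 70, - 64, - 38,- 16,-13, - 47/19,-7/5, 85/4, 27, 44.87,59, 65, 82]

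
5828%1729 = 641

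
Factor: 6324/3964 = 3^1*17^1 * 31^1*991^( - 1)=1581/991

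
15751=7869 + 7882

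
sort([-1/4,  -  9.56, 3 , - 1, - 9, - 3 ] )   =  [ - 9.56, - 9, - 3, -1, - 1/4,3]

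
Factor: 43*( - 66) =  - 2^1 * 3^1 * 11^1*43^1 = - 2838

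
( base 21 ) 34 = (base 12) 57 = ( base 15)47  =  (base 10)67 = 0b1000011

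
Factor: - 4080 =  - 2^4*3^1*5^1 * 17^1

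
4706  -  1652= 3054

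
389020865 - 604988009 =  - 215967144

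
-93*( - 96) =8928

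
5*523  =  2615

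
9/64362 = 3/21454 = 0.00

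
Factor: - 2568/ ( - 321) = 8 = 2^3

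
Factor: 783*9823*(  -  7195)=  - 3^3*5^1*11^1*19^1*29^1*47^1*1439^1 = - 55339687755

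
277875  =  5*55575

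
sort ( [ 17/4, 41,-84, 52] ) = [ - 84,17/4 , 41 , 52]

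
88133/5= 17626 + 3/5 = 17626.60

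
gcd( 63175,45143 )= 7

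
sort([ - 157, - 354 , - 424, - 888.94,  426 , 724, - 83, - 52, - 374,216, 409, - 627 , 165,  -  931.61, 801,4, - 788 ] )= [- 931.61, - 888.94,  -  788, - 627, - 424, - 374, - 354, - 157,-83, - 52, 4, 165,216, 409, 426, 724, 801 ]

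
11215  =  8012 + 3203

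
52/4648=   13/1162 = 0.01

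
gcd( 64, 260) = 4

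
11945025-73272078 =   -  61327053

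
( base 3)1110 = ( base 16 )27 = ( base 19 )21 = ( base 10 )39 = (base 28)1B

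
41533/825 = 41533/825 = 50.34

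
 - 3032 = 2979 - 6011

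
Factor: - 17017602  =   - 2^1 * 3^1*7^3 * 8269^1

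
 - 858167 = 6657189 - 7515356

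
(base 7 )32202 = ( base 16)1f35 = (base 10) 7989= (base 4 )1330311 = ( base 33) 7b3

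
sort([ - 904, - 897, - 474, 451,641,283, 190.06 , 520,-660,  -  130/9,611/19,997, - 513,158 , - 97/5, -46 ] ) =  [  -  904,-897,-660,-513,-474,-46, -97/5 , - 130/9, 611/19 , 158,190.06,283, 451,  520, 641, 997 ]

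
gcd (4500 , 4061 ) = 1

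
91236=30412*3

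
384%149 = 86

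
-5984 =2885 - 8869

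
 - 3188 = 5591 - 8779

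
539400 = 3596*150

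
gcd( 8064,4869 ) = 9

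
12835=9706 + 3129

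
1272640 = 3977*320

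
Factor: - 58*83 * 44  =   - 211816= - 2^3*11^1*29^1*83^1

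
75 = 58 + 17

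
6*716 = 4296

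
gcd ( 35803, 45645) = 1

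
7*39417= 275919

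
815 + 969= 1784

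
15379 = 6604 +8775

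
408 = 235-  -  173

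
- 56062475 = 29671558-85734033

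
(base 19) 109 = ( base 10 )370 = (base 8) 562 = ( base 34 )au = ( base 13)226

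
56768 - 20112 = 36656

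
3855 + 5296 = 9151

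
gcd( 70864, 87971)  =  1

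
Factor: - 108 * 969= - 2^2*3^4*17^1*19^1= - 104652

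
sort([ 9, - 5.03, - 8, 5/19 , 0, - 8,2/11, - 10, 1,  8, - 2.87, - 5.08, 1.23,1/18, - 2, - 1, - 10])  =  [  -  10,  -  10, - 8, - 8, - 5.08, - 5.03, - 2.87, - 2, - 1,  0 , 1/18,2/11,5/19, 1, 1.23, 8, 9 ]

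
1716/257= 6 + 174/257 = 6.68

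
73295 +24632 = 97927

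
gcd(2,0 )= 2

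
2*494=988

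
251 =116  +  135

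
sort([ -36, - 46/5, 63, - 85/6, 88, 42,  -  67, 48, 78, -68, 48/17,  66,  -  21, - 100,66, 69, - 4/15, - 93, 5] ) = [  -  100,- 93,- 68,-67, - 36, -21, - 85/6, - 46/5, - 4/15, 48/17, 5,42, 48,63 , 66,66, 69, 78, 88] 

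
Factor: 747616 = 2^5*61^1* 383^1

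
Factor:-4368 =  - 2^4*3^1 * 7^1*13^1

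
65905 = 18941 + 46964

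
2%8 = 2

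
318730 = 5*63746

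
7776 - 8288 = -512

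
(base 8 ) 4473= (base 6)14535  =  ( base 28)30b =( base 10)2363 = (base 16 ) 93B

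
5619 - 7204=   -  1585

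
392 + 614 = 1006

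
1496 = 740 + 756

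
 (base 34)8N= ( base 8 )447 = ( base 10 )295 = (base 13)199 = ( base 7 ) 601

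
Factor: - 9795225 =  - 3^1*5^2*11^1*31^1 * 383^1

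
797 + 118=915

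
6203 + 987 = 7190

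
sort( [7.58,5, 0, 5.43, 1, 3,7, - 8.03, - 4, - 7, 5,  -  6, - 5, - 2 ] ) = [ - 8.03, - 7, - 6, - 5, - 4, - 2,0,1,  3, 5,5, 5.43,7,7.58 ]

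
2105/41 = 2105/41=51.34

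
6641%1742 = 1415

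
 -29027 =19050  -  48077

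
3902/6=650 + 1/3= 650.33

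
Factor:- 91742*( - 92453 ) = 2^1*7^1*59^1*1567^1 *6553^1 = 8481823126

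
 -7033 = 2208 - 9241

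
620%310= 0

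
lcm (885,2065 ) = 6195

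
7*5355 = 37485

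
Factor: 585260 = 2^2*5^1*13^1*2251^1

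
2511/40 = 2511/40 = 62.77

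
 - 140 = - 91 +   -  49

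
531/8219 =531/8219 = 0.06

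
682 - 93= 589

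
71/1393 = 71/1393 = 0.05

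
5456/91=5456/91  =  59.96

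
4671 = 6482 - 1811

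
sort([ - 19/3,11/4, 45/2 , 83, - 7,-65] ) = [- 65, - 7, - 19/3 , 11/4,45/2 , 83 ] 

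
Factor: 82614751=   82614751^1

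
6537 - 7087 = -550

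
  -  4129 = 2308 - 6437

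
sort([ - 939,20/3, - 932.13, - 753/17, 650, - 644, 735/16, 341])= [ - 939, - 932.13, - 644, - 753/17 , 20/3, 735/16, 341,650 ]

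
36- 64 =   -  28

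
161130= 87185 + 73945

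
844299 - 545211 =299088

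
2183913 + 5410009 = 7593922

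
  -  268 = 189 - 457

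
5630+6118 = 11748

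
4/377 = 4/377 = 0.01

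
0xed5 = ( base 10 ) 3797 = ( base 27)55h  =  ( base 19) a9g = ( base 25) 61m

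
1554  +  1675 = 3229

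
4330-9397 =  - 5067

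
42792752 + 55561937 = 98354689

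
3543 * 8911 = 31571673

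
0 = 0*181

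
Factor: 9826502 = 2^1*7^1 * 433^1*1621^1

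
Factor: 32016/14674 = 24/11 = 2^3*3^1* 11^ ( - 1)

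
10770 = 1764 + 9006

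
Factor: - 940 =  - 2^2*5^1*47^1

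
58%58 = 0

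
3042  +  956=3998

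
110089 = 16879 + 93210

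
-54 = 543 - 597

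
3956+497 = 4453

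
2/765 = 2/765 = 0.00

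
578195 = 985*587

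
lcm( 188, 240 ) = 11280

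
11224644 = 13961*804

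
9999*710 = 7099290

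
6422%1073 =1057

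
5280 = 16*330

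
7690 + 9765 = 17455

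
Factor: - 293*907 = - 265751=- 293^1*907^1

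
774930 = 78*9935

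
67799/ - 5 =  - 67799/5 = - 13559.80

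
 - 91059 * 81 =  - 7375779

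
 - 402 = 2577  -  2979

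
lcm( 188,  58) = 5452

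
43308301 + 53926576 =97234877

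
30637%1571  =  788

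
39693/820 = 39693/820= 48.41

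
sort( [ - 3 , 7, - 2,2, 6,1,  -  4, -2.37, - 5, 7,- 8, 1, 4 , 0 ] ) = [ -8, - 5, - 4, - 3  , - 2.37, - 2,0, 1,1,2, 4, 6,7,7 ]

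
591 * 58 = 34278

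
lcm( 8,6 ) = 24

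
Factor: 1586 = 2^1 * 13^1*61^1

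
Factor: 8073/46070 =2^(  -  1 )*3^3*5^(- 1 )*13^1*17^(-1 )*23^1*271^( - 1 ) 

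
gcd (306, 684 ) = 18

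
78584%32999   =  12586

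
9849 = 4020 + 5829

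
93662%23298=470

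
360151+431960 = 792111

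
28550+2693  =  31243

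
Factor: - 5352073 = -251^1 * 21323^1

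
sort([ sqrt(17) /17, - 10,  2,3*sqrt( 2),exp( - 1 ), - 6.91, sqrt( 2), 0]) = [- 10, - 6.91,0, sqrt( 17) /17,exp(-1 ),sqrt ( 2 ), 2, 3*sqrt( 2)] 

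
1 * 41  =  41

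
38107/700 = 38107/700=54.44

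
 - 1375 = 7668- 9043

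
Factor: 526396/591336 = 689/774= 2^( -1) *3^ (  -  2)*13^1*43^( - 1 )*53^1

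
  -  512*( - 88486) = 45304832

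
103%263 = 103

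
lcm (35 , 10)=70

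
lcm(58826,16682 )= 1117694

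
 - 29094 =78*(-373)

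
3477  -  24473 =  - 20996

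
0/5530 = 0 = 0.00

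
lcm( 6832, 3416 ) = 6832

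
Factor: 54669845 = 5^1 * 10933969^1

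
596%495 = 101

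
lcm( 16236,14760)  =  162360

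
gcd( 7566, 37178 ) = 2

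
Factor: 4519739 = 7^1*17^1*19^1 * 1999^1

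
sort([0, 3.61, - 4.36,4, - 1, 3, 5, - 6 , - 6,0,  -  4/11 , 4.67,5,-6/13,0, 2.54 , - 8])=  [ - 8 , - 6, - 6, - 4.36,-1, - 6/13, - 4/11, 0, 0, 0, 2.54, 3, 3.61, 4, 4.67, 5, 5 ] 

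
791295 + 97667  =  888962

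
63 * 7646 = 481698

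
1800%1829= 1800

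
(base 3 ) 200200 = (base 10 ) 504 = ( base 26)ja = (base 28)i0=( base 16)1f8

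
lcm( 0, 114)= 0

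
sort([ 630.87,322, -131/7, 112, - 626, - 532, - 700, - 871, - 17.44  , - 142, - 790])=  [ - 871,-790, - 700, -626 ,-532, - 142, - 131/7 ,-17.44,112,322, 630.87]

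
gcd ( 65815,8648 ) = 1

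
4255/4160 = 1 + 19/832 = 1.02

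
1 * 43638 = 43638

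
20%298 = 20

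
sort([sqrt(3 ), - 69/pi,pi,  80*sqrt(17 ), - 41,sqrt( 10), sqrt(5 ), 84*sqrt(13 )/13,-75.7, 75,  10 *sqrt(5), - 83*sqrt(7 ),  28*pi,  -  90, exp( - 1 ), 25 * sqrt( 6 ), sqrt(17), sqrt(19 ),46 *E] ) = [-83 * sqrt( 7), - 90,- 75.7, - 41, - 69/pi,exp(-1),sqrt(3 ), sqrt(5),pi,sqrt(10 ),sqrt( 17), sqrt( 19 ),10 *sqrt(5) , 84 * sqrt(13)/13, 25 * sqrt(6 ),  75,28 * pi , 46*E,80 * sqrt ( 17 ) ]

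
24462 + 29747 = 54209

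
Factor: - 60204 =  - 2^2*3^1*29^1*173^1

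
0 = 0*59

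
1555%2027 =1555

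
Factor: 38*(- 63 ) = -2394 = - 2^1 * 3^2*7^1*19^1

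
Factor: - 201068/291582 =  - 602/873 = -  2^1 * 3^( - 2)*7^1*43^1*97^(  -  1) 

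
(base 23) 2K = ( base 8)102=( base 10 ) 66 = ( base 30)26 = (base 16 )42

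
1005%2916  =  1005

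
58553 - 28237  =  30316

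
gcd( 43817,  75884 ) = 1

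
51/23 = 2 +5/23  =  2.22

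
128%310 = 128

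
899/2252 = 899/2252  =  0.40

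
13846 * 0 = 0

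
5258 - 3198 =2060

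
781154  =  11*71014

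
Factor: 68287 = 23^1*2969^1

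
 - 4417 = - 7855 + 3438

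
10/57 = 10/57 = 0.18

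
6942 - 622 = 6320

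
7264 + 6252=13516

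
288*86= 24768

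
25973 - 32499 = -6526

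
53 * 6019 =319007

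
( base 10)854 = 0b1101010110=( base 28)12e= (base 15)3BE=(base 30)SE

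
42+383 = 425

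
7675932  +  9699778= 17375710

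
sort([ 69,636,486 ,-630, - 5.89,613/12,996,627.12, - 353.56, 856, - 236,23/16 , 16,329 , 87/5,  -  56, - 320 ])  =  [ - 630, - 353.56, - 320, - 236, - 56, - 5.89,23/16 , 16,87/5, 613/12,69,329,486,627.12,636, 856,  996 ]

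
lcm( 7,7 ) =7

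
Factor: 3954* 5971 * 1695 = 40017821130 = 2^1*3^2 *5^1*7^1*113^1 * 659^1 * 853^1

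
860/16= 215/4 = 53.75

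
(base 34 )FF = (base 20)165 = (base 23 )MJ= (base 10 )525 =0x20D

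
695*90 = 62550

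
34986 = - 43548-- 78534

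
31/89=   31/89 =0.35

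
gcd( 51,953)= 1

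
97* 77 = 7469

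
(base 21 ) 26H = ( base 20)2B5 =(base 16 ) 401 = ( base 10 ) 1025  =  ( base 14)533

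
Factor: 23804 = 2^2*11^1*541^1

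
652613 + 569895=1222508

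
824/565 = 824/565 = 1.46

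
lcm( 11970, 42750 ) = 299250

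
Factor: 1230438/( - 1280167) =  - 2^1*3^1 *7^( - 1)*11^1*103^1 * 181^1*199^( - 1)*919^( - 1 ) 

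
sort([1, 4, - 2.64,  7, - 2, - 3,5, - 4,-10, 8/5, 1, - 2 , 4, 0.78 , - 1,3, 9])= [ - 10,  -  4, - 3, - 2.64 , - 2, - 2, -1, 0.78,  1, 1,8/5 , 3, 4,  4,5 , 7,  9]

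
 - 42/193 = -42/193=-  0.22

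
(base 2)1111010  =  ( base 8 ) 172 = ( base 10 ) 122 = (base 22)5C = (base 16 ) 7A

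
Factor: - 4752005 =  - 5^1*950401^1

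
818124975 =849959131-31834156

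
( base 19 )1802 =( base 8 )23025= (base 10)9749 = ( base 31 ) A4F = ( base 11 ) 7363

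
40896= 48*852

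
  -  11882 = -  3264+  - 8618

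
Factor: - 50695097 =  - 19^1*2668163^1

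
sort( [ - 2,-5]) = [-5, - 2]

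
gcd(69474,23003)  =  1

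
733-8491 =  -7758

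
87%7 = 3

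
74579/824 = 74579/824 = 90.51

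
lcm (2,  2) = 2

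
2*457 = 914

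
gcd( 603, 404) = 1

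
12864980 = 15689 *820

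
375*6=2250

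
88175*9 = 793575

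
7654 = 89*86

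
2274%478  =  362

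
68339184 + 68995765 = 137334949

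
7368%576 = 456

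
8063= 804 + 7259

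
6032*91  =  548912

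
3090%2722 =368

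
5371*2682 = 14405022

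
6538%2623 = 1292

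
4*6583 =26332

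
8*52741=421928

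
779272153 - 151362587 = 627909566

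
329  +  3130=3459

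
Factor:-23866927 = -7^1 * 79^1*43159^1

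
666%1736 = 666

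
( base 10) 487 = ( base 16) 1E7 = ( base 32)F7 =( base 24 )K7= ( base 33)EP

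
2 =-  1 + 3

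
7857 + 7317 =15174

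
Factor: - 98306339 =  - 98306339^1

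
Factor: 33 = 3^1 * 11^1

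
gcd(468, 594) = 18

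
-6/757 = -6/757 =- 0.01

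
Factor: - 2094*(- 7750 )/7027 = 2^2  *3^1*5^3*31^1 * 349^1*7027^( - 1) = 16228500/7027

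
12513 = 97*129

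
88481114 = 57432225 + 31048889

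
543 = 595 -52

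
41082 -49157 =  - 8075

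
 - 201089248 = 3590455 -204679703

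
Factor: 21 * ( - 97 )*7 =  - 3^1*7^2*97^1= - 14259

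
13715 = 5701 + 8014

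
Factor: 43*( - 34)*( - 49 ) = 2^1*7^2*17^1*43^1 = 71638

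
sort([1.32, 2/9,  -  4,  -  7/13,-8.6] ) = [ - 8.6,  -  4,-7/13 , 2/9, 1.32]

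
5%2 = 1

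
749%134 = 79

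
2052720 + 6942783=8995503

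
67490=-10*(  -  6749 ) 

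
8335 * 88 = 733480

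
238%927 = 238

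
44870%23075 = 21795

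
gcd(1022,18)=2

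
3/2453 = 3/2453 = 0.00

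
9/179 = 9/179   =  0.05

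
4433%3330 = 1103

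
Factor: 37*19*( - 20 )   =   - 2^2*5^1 * 19^1 * 37^1 = - 14060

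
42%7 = 0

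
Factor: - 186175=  - 5^2*11^1*677^1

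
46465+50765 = 97230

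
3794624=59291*64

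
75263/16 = 4703 + 15/16 = 4703.94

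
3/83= 3/83 = 0.04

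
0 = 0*21859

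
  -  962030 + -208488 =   -  1170518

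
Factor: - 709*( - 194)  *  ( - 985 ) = -135482810=-2^1*5^1* 97^1 * 197^1*709^1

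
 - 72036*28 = -2017008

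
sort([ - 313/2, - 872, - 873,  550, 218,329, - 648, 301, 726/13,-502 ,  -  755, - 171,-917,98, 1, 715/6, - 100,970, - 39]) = [ - 917 , - 873 , - 872, - 755, - 648, - 502, - 171,- 313/2, - 100, - 39, 1, 726/13, 98, 715/6, 218, 301, 329, 550, 970 ] 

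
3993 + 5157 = 9150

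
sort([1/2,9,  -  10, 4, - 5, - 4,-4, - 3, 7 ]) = [ - 10, - 5, - 4, - 4, - 3, 1/2, 4, 7, 9 ] 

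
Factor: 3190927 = 1489^1*2143^1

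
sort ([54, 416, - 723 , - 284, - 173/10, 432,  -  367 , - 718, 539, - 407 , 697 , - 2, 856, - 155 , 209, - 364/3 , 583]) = [ - 723, - 718, -407,- 367, - 284, - 155, - 364/3,-173/10 , - 2, 54,209, 416,432, 539, 583,697,  856] 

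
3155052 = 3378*934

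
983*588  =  578004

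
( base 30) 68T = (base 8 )13045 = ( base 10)5669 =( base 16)1625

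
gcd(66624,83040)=96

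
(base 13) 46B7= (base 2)10011011100000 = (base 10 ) 9952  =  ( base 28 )cjc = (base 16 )26e0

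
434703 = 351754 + 82949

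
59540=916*65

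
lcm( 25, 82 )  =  2050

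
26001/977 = 26001/977 = 26.61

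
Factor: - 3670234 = -2^1*1835117^1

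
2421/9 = 269=269.00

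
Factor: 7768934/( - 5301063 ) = - 2^1*3^( - 2 ) * 23^( - 1 )*239^1*16253^1* 25609^( - 1) 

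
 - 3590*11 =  - 39490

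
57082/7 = 57082/7 = 8154.57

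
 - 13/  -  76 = 13/76 = 0.17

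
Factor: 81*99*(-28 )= - 2^2*3^6*7^1*11^1= - 224532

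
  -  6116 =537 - 6653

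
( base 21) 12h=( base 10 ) 500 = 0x1F4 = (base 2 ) 111110100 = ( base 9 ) 615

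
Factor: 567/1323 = 3^1*7^(- 1 )= 3/7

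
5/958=5/958 = 0.01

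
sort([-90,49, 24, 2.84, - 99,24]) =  [ - 99 ,  -  90,  2.84, 24, 24, 49 ] 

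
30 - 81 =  - 51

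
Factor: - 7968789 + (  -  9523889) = -17492678 =-2^1*7^1*1249477^1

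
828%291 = 246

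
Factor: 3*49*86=2^1*3^1*7^2*43^1 = 12642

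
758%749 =9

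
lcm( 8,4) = 8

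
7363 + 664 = 8027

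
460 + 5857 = 6317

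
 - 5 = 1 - 6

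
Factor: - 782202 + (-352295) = -7^2*13^2*137^1=- 1134497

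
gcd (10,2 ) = 2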